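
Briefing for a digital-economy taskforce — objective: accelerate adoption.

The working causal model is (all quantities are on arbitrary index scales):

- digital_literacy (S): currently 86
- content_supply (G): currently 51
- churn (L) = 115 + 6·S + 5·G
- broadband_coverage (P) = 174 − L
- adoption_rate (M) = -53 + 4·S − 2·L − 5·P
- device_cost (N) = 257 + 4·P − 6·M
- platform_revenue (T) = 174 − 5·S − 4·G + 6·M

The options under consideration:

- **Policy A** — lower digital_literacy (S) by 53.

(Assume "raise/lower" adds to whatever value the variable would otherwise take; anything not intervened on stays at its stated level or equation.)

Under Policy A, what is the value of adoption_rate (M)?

Policy A (S − 53):
  S = 86 − 53 = 33
  G = 51
  L = 115 + 6·33 + 5·51 = 568
  P = 174 − 568 = -394
  M = -53 + 4·33 − 2·568 − 5·(-394) = 913

913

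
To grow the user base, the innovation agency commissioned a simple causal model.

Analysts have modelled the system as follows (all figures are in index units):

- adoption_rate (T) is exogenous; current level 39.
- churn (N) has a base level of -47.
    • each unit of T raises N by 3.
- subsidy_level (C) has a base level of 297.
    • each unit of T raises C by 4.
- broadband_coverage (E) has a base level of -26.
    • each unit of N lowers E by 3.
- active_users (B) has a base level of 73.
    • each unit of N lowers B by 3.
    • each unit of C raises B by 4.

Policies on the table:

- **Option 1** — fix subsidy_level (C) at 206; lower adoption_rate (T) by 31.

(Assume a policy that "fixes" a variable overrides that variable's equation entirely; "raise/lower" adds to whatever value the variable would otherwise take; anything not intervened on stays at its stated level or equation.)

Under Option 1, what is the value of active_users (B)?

Option 1 (C := 206, T − 31):
  T = 39 − 31 = 8
  N = -47 + 3·8 = -23
  C = 206
  B = 73 − 3·(-23) + 4·206 = 966

966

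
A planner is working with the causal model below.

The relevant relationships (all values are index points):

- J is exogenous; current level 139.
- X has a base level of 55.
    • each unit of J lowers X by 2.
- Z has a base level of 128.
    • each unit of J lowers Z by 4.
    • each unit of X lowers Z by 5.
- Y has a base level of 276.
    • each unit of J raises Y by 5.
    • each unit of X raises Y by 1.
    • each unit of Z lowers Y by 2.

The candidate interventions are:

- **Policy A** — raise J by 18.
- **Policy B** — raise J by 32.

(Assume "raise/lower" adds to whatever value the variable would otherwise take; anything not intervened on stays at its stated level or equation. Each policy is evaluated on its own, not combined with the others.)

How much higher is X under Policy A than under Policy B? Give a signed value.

Policy A (J + 18):
  J = 139 + 18 = 157
  X = 55 − 2·157 = -259
Policy B (J + 32):
  J = 139 + 32 = 171
  X = 55 − 2·171 = -287
X: -259 − (-287) = 28

28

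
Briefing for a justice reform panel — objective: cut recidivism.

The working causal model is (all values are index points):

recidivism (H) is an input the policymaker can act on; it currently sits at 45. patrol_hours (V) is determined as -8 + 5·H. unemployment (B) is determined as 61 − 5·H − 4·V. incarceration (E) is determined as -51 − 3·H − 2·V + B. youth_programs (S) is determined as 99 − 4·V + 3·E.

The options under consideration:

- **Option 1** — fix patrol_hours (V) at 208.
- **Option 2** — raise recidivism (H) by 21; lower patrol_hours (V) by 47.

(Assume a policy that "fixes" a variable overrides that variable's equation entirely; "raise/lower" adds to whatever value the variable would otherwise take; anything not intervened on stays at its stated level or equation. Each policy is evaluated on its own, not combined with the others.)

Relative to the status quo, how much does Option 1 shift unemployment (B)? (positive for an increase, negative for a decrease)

36

Baseline:
  H = 45
  V = -8 + 5·45 = 217
  B = 61 − 5·45 − 4·217 = -1032
Option 1 (V := 208):
  H = 45
  V = 208
  B = 61 − 5·45 − 4·208 = -996
Change in B: -996 − (-1032) = 36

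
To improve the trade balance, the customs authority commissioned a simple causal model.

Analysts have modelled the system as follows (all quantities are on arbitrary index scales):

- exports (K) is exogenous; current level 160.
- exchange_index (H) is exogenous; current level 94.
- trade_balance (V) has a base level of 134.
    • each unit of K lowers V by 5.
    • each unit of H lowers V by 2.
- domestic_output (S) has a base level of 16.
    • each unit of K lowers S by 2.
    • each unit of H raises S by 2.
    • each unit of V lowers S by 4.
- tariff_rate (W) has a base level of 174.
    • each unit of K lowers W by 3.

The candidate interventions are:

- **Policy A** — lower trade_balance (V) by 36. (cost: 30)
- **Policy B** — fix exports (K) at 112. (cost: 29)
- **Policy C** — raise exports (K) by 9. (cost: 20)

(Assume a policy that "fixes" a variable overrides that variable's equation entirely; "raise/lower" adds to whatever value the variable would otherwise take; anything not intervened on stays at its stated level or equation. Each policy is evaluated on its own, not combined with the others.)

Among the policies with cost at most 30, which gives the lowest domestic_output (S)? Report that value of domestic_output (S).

2436

Policy A (V − 36):
  K = 160
  H = 94
  V = 134 − 5·160 − 2·94 (−36 from intervention) = -890
  S = 16 − 2·160 + 2·94 − 4·(-890) = 3444
Policy B (K := 112):
  K = 112
  H = 94
  V = 134 − 5·112 − 2·94 = -614
  S = 16 − 2·112 + 2·94 − 4·(-614) = 2436
Policy C (K + 9):
  K = 160 + 9 = 169
  H = 94
  V = 134 − 5·169 − 2·94 = -899
  S = 16 − 2·169 + 2·94 − 4·(-899) = 3462
Comparing — Policy A: S=3444, Policy B: S=2436, Policy C: S=3462. Lowest is 2436 (Policy B).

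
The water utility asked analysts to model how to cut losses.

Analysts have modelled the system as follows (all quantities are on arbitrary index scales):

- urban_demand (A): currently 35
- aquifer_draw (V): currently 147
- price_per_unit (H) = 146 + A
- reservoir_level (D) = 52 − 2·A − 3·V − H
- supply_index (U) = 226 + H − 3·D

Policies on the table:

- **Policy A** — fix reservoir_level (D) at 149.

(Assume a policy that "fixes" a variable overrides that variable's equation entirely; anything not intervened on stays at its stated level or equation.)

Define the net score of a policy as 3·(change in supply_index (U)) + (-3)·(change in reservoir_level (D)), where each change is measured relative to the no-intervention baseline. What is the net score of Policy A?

Baseline:
  A = 35
  V = 147
  H = 146 + 35 = 181
  D = 52 − 2·35 − 3·147 − 181 = -640
  U = 226 + 181 − 3·(-640) = 2327
Policy A (D := 149):
  A = 35
  V = 147
  H = 146 + 35 = 181
  D = 149
  U = 226 + 181 − 3·149 = -40
ΔU = -40 − 2327 = -2367; ΔD = 149 − (-640) = 789
Score = 3·(-2367) + (-3)·789 = -9468

-9468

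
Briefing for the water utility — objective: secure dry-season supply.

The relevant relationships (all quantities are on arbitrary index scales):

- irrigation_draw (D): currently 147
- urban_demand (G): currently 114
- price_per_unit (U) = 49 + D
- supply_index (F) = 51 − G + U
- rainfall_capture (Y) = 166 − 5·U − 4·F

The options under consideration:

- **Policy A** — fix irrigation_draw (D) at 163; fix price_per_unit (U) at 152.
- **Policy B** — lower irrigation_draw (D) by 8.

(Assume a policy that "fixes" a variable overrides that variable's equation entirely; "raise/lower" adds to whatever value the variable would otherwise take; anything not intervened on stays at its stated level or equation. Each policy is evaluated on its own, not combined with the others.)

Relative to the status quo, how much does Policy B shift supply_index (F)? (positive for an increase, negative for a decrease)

-8

Baseline:
  D = 147
  G = 114
  U = 49 + 147 = 196
  F = 51 − 114 + 196 = 133
Policy B (D − 8):
  D = 147 − 8 = 139
  G = 114
  U = 49 + 139 = 188
  F = 51 − 114 + 188 = 125
Change in F: 125 − 133 = -8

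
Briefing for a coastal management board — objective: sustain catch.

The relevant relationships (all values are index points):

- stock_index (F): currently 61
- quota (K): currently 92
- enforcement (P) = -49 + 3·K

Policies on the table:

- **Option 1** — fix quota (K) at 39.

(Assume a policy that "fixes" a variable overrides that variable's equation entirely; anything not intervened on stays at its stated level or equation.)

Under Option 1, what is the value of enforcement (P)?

68

Option 1 (K := 39):
  K = 39
  P = -49 + 3·39 = 68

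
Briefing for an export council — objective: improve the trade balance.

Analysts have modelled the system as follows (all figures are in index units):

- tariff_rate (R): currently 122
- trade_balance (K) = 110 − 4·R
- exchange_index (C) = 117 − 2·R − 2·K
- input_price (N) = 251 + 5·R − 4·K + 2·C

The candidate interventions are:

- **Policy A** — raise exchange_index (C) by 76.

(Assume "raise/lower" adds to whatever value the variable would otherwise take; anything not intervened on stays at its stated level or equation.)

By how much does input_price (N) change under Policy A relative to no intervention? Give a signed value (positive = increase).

152

Baseline:
  R = 122
  K = 110 − 4·122 = -378
  C = 117 − 2·122 − 2·(-378) = 629
  N = 251 + 5·122 − 4·(-378) + 2·629 = 3631
Policy A (C + 76):
  R = 122
  K = 110 − 4·122 = -378
  C = 117 − 2·122 − 2·(-378) (+76 from intervention) = 705
  N = 251 + 5·122 − 4·(-378) + 2·705 = 3783
Change in N: 3783 − 3631 = 152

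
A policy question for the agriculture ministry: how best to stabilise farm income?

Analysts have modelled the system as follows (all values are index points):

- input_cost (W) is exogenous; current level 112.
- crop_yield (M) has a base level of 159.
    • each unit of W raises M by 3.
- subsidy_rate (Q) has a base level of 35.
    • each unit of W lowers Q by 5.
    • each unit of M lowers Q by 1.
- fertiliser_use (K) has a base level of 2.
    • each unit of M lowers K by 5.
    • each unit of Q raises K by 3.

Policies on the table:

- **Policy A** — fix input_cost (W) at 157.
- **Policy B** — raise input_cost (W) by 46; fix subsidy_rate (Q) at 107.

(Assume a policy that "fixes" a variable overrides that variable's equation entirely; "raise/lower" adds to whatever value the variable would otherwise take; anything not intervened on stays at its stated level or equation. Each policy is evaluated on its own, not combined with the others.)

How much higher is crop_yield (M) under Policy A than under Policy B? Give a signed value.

-3

Policy A (W := 157):
  W = 157
  M = 159 + 3·157 = 630
Policy B (W + 46, Q := 107):
  W = 112 + 46 = 158
  M = 159 + 3·158 = 633
M: 630 − 633 = -3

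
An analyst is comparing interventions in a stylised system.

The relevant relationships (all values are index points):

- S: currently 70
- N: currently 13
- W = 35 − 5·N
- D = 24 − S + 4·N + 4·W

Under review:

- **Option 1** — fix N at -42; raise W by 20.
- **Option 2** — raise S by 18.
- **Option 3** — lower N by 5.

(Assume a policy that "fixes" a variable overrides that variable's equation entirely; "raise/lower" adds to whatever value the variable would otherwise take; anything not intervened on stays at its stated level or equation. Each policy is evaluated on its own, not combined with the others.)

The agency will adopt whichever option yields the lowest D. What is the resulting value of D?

-132

Option 1 (N := -42, W + 20):
  S = 70
  N = -42
  W = 35 − 5·(-42) (+20 from intervention) = 265
  D = 24 − 70 + 4·(-42) + 4·265 = 846
Option 2 (S + 18):
  S = 70 + 18 = 88
  N = 13
  W = 35 − 5·13 = -30
  D = 24 − 88 + 4·13 + 4·(-30) = -132
Option 3 (N − 5):
  S = 70
  N = 13 − 5 = 8
  W = 35 − 5·8 = -5
  D = 24 − 70 + 4·8 + 4·(-5) = -34
Comparing — Option 1: D=846, Option 2: D=-132, Option 3: D=-34. Lowest is -132 (Option 2).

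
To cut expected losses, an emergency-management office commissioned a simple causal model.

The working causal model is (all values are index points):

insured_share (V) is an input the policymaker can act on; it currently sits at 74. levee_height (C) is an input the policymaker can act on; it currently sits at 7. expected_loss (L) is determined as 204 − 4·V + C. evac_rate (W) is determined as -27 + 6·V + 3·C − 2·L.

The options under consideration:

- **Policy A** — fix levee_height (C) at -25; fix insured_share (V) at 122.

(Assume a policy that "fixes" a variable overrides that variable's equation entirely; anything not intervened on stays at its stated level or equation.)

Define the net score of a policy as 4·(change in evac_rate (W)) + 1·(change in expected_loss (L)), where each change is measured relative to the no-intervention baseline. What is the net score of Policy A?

2336

Baseline:
  V = 74
  C = 7
  L = 204 − 4·74 + 7 = -85
  W = -27 + 6·74 + 3·7 − 2·(-85) = 608
Policy A (C := -25, V := 122):
  V = 122
  C = -25
  L = 204 − 4·122 + (-25) = -309
  W = -27 + 6·122 + 3·(-25) − 2·(-309) = 1248
ΔW = 1248 − 608 = 640; ΔL = -309 − (-85) = -224
Score = 4·640 + 1·(-224) = 2336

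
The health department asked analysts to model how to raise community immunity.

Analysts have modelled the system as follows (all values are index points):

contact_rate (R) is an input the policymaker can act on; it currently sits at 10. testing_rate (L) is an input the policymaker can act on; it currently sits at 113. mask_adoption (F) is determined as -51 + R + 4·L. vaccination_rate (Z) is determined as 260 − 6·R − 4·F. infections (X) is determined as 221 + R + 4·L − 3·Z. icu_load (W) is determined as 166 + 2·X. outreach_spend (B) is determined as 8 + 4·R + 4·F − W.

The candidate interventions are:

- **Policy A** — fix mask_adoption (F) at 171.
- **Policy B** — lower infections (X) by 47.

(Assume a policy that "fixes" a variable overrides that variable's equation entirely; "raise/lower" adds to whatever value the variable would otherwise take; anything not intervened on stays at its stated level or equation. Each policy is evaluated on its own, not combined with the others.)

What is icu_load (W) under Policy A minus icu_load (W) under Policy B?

-5666

Policy A (F := 171):
  R = 10
  L = 113
  F = 171
  Z = 260 − 6·10 − 4·171 = -484
  X = 221 + 10 + 4·113 − 3·(-484) = 2135
  W = 166 + 2·2135 = 4436
Policy B (X − 47):
  R = 10
  L = 113
  F = -51 + 10 + 4·113 = 411
  Z = 260 − 6·10 − 4·411 = -1444
  X = 221 + 10 + 4·113 − 3·(-1444) (−47 from intervention) = 4968
  W = 166 + 2·4968 = 10102
W: 4436 − 10102 = -5666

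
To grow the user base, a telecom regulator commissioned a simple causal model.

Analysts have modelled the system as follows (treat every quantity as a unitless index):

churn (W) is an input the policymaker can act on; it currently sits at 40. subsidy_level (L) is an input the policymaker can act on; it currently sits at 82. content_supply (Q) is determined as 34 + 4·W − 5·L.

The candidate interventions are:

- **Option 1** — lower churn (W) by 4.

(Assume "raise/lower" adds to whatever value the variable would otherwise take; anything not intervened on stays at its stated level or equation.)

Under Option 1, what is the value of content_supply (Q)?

Option 1 (W − 4):
  W = 40 − 4 = 36
  L = 82
  Q = 34 + 4·36 − 5·82 = -232

-232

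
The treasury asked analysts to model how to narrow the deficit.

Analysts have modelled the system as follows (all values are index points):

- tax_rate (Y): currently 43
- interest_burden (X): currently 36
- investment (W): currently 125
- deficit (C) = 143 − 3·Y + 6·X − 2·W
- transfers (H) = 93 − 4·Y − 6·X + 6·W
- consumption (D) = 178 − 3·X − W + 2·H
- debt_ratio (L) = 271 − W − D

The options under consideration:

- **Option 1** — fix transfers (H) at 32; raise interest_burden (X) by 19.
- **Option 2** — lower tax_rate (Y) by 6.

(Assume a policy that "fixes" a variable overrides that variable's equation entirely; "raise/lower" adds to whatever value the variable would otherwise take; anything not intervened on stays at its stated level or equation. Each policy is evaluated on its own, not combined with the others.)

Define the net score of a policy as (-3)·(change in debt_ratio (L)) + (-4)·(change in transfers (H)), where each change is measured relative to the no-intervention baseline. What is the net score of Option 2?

48

Baseline:
  Y = 43
  X = 36
  W = 125
  H = 93 − 4·43 − 6·36 + 6·125 = 455
  D = 178 − 3·36 − 125 + 2·455 = 855
  L = 271 − 125 − 855 = -709
Option 2 (Y − 6):
  Y = 43 − 6 = 37
  X = 36
  W = 125
  H = 93 − 4·37 − 6·36 + 6·125 = 479
  D = 178 − 3·36 − 125 + 2·479 = 903
  L = 271 − 125 − 903 = -757
ΔL = -757 − (-709) = -48; ΔH = 479 − 455 = 24
Score = (-3)·(-48) + (-4)·24 = 48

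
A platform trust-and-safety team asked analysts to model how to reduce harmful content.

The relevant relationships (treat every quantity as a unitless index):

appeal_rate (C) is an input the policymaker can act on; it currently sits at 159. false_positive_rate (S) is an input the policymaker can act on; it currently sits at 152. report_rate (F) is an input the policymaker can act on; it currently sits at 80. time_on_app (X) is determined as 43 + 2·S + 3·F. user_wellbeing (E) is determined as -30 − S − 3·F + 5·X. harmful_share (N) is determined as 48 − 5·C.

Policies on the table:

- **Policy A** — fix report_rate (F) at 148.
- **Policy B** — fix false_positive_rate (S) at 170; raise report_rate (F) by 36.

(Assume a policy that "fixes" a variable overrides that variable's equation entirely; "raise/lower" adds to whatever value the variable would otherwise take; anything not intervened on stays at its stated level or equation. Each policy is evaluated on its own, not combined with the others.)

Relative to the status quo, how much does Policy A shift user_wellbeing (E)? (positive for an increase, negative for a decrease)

816

Baseline:
  S = 152
  F = 80
  X = 43 + 2·152 + 3·80 = 587
  E = -30 − 152 − 3·80 + 5·587 = 2513
Policy A (F := 148):
  S = 152
  F = 148
  X = 43 + 2·152 + 3·148 = 791
  E = -30 − 152 − 3·148 + 5·791 = 3329
Change in E: 3329 − 2513 = 816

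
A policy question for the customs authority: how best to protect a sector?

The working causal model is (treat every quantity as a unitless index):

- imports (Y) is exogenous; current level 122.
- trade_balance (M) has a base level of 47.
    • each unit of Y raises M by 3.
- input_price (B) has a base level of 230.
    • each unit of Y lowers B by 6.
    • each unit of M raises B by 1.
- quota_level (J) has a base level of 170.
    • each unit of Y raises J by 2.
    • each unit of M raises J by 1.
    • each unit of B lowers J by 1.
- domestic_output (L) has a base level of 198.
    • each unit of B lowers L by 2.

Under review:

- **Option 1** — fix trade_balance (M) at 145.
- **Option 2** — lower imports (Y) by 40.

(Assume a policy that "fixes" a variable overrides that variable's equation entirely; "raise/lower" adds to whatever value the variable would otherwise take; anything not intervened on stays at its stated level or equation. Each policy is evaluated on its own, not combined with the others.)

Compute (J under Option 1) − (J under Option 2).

Option 1 (M := 145):
  Y = 122
  M = 145
  B = 230 − 6·122 + 145 = -357
  J = 170 + 2·122 + 145 − (-357) = 916
Option 2 (Y − 40):
  Y = 122 − 40 = 82
  M = 47 + 3·82 = 293
  B = 230 − 6·82 + 293 = 31
  J = 170 + 2·82 + 293 − 31 = 596
J: 916 − 596 = 320

320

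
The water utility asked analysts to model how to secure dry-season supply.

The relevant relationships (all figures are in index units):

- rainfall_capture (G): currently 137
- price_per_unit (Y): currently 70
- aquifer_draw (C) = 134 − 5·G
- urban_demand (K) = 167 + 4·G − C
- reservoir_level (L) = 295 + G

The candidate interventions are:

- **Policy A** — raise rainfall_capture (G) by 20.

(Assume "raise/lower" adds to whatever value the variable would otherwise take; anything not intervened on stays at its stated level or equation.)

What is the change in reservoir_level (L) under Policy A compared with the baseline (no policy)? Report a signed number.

Baseline:
  G = 137
  L = 295 + 137 = 432
Policy A (G + 20):
  G = 137 + 20 = 157
  L = 295 + 157 = 452
Change in L: 452 − 432 = 20

20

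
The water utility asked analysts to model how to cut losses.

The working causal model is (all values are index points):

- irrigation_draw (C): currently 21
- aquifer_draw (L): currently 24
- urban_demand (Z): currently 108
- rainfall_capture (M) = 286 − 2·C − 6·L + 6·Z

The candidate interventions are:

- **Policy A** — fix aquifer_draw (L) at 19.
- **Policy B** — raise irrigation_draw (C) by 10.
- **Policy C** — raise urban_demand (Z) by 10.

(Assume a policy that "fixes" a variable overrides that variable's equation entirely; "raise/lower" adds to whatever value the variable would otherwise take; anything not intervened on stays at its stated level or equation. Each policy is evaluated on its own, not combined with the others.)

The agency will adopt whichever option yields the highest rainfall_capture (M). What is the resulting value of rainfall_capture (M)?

Policy A (L := 19):
  C = 21
  L = 19
  Z = 108
  M = 286 − 2·21 − 6·19 + 6·108 = 778
Policy B (C + 10):
  C = 21 + 10 = 31
  L = 24
  Z = 108
  M = 286 − 2·31 − 6·24 + 6·108 = 728
Policy C (Z + 10):
  C = 21
  L = 24
  Z = 108 + 10 = 118
  M = 286 − 2·21 − 6·24 + 6·118 = 808
Comparing — Policy A: M=778, Policy B: M=728, Policy C: M=808. Highest is 808 (Policy C).

808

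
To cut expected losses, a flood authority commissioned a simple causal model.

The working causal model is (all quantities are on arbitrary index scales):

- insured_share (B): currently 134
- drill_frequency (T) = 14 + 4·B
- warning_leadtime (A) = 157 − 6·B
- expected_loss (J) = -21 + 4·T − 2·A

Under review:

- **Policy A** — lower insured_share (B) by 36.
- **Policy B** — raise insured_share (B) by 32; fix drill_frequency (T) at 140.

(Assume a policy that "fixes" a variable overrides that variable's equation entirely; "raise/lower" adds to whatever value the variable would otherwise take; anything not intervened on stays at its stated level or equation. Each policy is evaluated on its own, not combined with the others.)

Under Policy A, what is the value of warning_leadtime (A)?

Policy A (B − 36):
  B = 134 − 36 = 98
  A = 157 − 6·98 = -431

-431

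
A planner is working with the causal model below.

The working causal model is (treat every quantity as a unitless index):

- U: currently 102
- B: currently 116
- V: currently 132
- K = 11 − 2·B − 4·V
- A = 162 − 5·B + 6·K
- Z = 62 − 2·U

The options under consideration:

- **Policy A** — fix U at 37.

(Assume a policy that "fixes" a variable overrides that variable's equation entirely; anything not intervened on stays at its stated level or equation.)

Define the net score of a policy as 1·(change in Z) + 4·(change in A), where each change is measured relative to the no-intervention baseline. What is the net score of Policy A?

Baseline:
  U = 102
  B = 116
  V = 132
  K = 11 − 2·116 − 4·132 = -749
  A = 162 − 5·116 + 6·(-749) = -4912
  Z = 62 − 2·102 = -142
Policy A (U := 37):
  U = 37
  B = 116
  V = 132
  K = 11 − 2·116 − 4·132 = -749
  A = 162 − 5·116 + 6·(-749) = -4912
  Z = 62 − 2·37 = -12
ΔZ = -12 − (-142) = 130; ΔA = -4912 − (-4912) = 0
Score = 1·130 + 4·0 = 130

130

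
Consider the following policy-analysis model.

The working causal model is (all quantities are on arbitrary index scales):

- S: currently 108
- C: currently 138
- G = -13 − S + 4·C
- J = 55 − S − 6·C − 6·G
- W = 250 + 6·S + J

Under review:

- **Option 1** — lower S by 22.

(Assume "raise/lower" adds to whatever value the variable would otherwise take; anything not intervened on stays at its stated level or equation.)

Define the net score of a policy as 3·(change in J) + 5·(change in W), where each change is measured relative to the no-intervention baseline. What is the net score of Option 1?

Baseline:
  S = 108
  C = 138
  G = -13 − 108 + 4·138 = 431
  J = 55 − 108 − 6·138 − 6·431 = -3467
  W = 250 + 6·108 + (-3467) = -2569
Option 1 (S − 22):
  S = 108 − 22 = 86
  C = 138
  G = -13 − 86 + 4·138 = 453
  J = 55 − 86 − 6·138 − 6·453 = -3577
  W = 250 + 6·86 + (-3577) = -2811
ΔJ = -3577 − (-3467) = -110; ΔW = -2811 − (-2569) = -242
Score = 3·(-110) + 5·(-242) = -1540

-1540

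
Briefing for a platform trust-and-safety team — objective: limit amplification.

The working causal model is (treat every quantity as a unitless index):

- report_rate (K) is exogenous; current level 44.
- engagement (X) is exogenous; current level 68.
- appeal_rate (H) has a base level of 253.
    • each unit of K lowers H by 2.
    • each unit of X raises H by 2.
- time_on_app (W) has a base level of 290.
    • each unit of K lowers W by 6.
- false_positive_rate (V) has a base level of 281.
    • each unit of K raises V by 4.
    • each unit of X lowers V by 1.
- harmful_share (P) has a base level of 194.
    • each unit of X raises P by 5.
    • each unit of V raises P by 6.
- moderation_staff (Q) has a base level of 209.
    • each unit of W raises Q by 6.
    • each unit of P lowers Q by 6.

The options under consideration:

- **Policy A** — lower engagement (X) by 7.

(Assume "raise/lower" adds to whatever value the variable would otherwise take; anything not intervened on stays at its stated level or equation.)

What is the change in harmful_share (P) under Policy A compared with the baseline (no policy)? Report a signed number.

Baseline:
  K = 44
  X = 68
  V = 281 + 4·44 − 68 = 389
  P = 194 + 5·68 + 6·389 = 2868
Policy A (X − 7):
  K = 44
  X = 68 − 7 = 61
  V = 281 + 4·44 − 61 = 396
  P = 194 + 5·61 + 6·396 = 2875
Change in P: 2875 − 2868 = 7

7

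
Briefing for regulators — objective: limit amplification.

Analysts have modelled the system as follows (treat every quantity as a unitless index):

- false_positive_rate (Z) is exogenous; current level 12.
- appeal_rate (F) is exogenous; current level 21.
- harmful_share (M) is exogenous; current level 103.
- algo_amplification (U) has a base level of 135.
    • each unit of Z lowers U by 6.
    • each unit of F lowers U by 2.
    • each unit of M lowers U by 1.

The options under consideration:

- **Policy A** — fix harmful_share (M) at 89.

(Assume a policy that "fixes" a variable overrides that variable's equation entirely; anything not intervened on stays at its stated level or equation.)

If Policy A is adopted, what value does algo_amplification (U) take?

-68

Policy A (M := 89):
  Z = 12
  F = 21
  M = 89
  U = 135 − 6·12 − 2·21 − 89 = -68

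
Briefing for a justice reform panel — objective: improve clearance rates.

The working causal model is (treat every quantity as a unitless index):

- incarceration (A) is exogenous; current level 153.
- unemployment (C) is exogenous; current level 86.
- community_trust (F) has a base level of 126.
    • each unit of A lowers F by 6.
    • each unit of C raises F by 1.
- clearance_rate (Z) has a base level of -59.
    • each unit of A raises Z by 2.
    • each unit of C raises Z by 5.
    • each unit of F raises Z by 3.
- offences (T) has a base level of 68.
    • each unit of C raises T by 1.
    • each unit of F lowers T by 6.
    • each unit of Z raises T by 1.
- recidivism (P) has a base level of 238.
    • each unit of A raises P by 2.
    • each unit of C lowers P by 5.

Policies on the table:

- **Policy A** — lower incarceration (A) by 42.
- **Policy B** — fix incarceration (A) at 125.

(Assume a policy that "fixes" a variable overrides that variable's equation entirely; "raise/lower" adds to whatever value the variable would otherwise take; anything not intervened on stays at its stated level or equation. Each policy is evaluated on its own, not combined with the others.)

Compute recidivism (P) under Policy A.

Policy A (A − 42):
  A = 153 − 42 = 111
  C = 86
  P = 238 + 2·111 − 5·86 = 30

30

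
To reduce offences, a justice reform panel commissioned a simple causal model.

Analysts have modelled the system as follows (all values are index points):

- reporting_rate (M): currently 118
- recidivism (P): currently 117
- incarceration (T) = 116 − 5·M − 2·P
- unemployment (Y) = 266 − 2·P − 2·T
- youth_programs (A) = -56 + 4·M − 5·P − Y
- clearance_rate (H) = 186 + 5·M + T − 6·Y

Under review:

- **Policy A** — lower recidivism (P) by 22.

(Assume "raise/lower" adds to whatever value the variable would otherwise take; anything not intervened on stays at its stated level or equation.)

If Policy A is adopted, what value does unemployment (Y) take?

1404

Policy A (P − 22):
  M = 118
  P = 117 − 22 = 95
  T = 116 − 5·118 − 2·95 = -664
  Y = 266 − 2·95 − 2·(-664) = 1404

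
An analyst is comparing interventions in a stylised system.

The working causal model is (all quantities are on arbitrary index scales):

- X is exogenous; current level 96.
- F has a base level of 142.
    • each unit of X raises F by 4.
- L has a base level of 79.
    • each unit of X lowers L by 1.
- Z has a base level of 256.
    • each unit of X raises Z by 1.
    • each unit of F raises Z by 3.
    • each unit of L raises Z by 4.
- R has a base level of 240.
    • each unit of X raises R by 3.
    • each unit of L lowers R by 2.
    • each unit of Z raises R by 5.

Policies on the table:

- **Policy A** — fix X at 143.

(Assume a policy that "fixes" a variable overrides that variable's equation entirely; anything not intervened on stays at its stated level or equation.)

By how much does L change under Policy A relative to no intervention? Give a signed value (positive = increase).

-47

Baseline:
  X = 96
  L = 79 − 96 = -17
Policy A (X := 143):
  X = 143
  L = 79 − 143 = -64
Change in L: -64 − (-17) = -47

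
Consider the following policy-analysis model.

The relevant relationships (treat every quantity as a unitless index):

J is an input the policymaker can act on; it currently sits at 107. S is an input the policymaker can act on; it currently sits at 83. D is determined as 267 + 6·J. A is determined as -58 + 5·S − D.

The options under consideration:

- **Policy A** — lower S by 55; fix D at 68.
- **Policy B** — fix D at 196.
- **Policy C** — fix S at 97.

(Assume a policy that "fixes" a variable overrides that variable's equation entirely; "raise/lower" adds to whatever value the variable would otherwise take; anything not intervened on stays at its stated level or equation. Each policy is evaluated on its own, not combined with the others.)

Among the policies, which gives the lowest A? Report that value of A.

Policy A (S − 55, D := 68):
  J = 107
  S = 83 − 55 = 28
  D = 68
  A = -58 + 5·28 − 68 = 14
Policy B (D := 196):
  J = 107
  S = 83
  D = 196
  A = -58 + 5·83 − 196 = 161
Policy C (S := 97):
  J = 107
  S = 97
  D = 267 + 6·107 = 909
  A = -58 + 5·97 − 909 = -482
Comparing — Policy A: A=14, Policy B: A=161, Policy C: A=-482. Lowest is -482 (Policy C).

-482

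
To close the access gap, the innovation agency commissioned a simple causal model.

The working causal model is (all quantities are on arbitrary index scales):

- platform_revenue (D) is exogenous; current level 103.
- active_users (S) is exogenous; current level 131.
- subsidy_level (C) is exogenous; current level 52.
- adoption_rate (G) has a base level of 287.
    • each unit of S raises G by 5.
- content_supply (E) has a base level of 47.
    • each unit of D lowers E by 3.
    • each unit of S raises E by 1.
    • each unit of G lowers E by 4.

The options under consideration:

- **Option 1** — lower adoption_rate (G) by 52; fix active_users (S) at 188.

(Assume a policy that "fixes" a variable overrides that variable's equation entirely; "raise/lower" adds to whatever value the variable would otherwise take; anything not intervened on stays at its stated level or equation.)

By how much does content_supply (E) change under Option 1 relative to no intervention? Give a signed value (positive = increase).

-875

Baseline:
  D = 103
  S = 131
  G = 287 + 5·131 = 942
  E = 47 − 3·103 + 131 − 4·942 = -3899
Option 1 (G − 52, S := 188):
  D = 103
  S = 188
  G = 287 + 5·188 (−52 from intervention) = 1175
  E = 47 − 3·103 + 188 − 4·1175 = -4774
Change in E: -4774 − (-3899) = -875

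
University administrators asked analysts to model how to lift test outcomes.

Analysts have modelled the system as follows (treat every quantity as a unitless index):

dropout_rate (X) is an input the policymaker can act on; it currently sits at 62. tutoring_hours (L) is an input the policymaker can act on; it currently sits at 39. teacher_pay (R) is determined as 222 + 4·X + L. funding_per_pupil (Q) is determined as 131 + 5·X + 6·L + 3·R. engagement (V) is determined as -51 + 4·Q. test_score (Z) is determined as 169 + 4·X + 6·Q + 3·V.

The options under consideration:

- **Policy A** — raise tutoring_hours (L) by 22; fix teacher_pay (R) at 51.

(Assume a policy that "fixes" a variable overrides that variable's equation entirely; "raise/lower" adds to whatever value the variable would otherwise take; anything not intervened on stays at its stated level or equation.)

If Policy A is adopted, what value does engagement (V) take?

3789

Policy A (L + 22, R := 51):
  X = 62
  L = 39 + 22 = 61
  R = 51
  Q = 131 + 5·62 + 6·61 + 3·51 = 960
  V = -51 + 4·960 = 3789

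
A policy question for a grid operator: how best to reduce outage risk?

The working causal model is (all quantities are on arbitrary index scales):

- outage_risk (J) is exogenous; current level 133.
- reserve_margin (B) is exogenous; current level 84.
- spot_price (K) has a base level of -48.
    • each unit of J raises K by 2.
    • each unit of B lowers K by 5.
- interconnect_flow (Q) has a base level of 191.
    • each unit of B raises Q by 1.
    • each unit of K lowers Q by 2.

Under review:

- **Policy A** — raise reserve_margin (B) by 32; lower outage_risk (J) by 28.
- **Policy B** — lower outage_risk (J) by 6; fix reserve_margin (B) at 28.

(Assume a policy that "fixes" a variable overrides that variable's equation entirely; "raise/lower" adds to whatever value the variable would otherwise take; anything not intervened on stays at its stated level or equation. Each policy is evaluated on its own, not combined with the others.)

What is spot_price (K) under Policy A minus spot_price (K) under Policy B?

Policy A (B + 32, J − 28):
  J = 133 − 28 = 105
  B = 84 + 32 = 116
  K = -48 + 2·105 − 5·116 = -418
Policy B (J − 6, B := 28):
  J = 133 − 6 = 127
  B = 28
  K = -48 + 2·127 − 5·28 = 66
K: -418 − 66 = -484

-484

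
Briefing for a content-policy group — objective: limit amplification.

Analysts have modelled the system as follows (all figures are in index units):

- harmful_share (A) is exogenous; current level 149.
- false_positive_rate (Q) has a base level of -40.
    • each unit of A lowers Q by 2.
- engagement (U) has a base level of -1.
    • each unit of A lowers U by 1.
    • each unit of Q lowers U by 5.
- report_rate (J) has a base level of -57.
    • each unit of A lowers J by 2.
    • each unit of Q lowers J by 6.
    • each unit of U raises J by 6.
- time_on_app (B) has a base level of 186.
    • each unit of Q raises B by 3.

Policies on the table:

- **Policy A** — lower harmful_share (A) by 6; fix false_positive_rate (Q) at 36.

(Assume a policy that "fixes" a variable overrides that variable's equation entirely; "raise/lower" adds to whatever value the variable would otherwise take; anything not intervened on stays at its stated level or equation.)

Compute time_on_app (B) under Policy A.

294

Policy A (A − 6, Q := 36):
  A = 149 − 6 = 143
  Q = 36
  B = 186 + 3·36 = 294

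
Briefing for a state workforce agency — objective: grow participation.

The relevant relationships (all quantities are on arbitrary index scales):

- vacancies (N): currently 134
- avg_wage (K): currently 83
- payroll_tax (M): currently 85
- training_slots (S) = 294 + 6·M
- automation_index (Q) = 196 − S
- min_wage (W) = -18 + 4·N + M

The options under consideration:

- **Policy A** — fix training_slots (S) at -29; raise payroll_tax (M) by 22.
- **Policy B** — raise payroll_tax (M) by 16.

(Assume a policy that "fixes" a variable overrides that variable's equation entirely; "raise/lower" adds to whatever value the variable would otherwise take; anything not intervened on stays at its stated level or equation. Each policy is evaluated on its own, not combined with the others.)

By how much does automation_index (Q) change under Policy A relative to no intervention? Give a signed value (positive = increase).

833

Baseline:
  M = 85
  S = 294 + 6·85 = 804
  Q = 196 − 804 = -608
Policy A (S := -29, M + 22):
  M = 85 + 22 = 107
  S = -29
  Q = 196 − (-29) = 225
Change in Q: 225 − (-608) = 833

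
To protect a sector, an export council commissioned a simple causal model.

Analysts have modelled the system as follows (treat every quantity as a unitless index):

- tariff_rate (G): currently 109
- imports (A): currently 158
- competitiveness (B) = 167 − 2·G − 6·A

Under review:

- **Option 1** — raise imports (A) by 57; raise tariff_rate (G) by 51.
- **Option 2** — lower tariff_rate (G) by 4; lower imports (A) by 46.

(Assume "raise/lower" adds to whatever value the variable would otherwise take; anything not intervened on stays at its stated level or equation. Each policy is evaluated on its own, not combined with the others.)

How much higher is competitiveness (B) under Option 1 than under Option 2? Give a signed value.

Option 1 (A + 57, G + 51):
  G = 109 + 51 = 160
  A = 158 + 57 = 215
  B = 167 − 2·160 − 6·215 = -1443
Option 2 (G − 4, A − 46):
  G = 109 − 4 = 105
  A = 158 − 46 = 112
  B = 167 − 2·105 − 6·112 = -715
B: -1443 − (-715) = -728

-728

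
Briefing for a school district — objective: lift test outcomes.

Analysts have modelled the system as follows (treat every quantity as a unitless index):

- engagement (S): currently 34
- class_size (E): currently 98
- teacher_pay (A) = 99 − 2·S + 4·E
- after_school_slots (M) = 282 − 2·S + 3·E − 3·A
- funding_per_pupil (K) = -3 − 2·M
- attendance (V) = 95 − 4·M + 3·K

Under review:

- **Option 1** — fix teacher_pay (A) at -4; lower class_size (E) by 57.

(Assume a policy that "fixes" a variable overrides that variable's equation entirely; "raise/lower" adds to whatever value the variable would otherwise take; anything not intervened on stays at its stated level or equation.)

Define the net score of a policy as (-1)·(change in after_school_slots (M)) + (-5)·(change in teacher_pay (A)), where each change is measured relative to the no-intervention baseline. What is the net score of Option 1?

1025

Baseline:
  S = 34
  E = 98
  A = 99 − 2·34 + 4·98 = 423
  M = 282 − 2·34 + 3·98 − 3·423 = -761
Option 1 (A := -4, E − 57):
  S = 34
  E = 98 − 57 = 41
  A = -4
  M = 282 − 2·34 + 3·41 − 3·(-4) = 349
ΔM = 349 − (-761) = 1110; ΔA = -4 − 423 = -427
Score = (-1)·1110 + (-5)·(-427) = 1025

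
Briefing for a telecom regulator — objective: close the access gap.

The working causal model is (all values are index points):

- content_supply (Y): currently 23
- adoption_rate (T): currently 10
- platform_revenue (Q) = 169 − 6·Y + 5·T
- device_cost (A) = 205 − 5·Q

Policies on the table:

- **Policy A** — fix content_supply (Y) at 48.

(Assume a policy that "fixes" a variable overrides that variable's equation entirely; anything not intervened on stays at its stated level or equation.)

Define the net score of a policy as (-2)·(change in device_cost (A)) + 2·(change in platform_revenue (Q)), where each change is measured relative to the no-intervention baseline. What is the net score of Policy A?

-1800

Baseline:
  Y = 23
  T = 10
  Q = 169 − 6·23 + 5·10 = 81
  A = 205 − 5·81 = -200
Policy A (Y := 48):
  Y = 48
  T = 10
  Q = 169 − 6·48 + 5·10 = -69
  A = 205 − 5·(-69) = 550
ΔA = 550 − (-200) = 750; ΔQ = -69 − 81 = -150
Score = (-2)·750 + 2·(-150) = -1800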